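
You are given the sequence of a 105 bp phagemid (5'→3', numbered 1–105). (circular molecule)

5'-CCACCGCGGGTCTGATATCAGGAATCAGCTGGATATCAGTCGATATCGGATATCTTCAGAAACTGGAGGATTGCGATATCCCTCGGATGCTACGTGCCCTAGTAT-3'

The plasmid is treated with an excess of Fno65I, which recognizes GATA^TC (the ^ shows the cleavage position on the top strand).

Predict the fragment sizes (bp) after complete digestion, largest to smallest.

Fno65I sites (GATATC) start at positions 14, 32, 42, 49, 75.
Fno65I cuts after base 4 of each site, so after positions 17, 35, 45, 52, 78.
Circular molecule, 5 cuts → 5 fragments:
  18–35 → 18 bp
  36–45 → 10 bp
  46–52 → 7 bp
  53–78 → 26 bp
  79–105 then 1–17 → 27 + 17 = 44 bp
Sorted largest to smallest: 44, 26, 18, 10, 7 bp.

44, 26, 18, 10, 7 bp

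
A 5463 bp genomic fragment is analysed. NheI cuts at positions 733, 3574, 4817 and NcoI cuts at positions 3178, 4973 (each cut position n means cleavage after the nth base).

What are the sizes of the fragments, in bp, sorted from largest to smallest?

Combined cut positions (sorted): 733, 3178, 3574, 4817, 4973.
Linear molecule, 5 cuts → 6 fragments:
  733 − 0 = 733 bp
  3178 − 733 = 2445 bp
  3574 − 3178 = 396 bp
  4817 − 3574 = 1243 bp
  4973 − 4817 = 156 bp
  5463 − 4973 = 490 bp
Sorted largest to smallest: 2445, 1243, 733, 490, 396, 156 bp.

2445, 1243, 733, 490, 396, 156 bp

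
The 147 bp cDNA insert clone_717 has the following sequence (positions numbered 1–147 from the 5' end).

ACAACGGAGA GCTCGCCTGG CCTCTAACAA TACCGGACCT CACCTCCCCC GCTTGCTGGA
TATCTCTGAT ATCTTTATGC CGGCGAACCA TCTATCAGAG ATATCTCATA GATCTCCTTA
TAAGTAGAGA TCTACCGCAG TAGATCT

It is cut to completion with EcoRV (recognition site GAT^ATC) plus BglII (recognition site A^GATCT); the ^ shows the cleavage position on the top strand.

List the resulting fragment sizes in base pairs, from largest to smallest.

EcoRV sites (GATATC) start at positions 59, 68, 100.
EcoRV cuts after base 3 of each site, so after positions 61, 70, 102.
BglII sites (AGATCT) start at positions 110, 128, 142.
BglII cuts after the first base of each site, so after positions 110, 128, 142.
Combined cut positions: 61, 70, 102, 110, 128, 142.
Linear molecule, 6 cuts → 7 fragments:
  1–61 → 61 bp
  62–70 → 9 bp
  71–102 → 32 bp
  103–110 → 8 bp
  111–128 → 18 bp
  129–142 → 14 bp
  143–147 → 5 bp
Sorted largest to smallest: 61, 32, 18, 14, 9, 8, 5 bp.

61, 32, 18, 14, 9, 8, 5 bp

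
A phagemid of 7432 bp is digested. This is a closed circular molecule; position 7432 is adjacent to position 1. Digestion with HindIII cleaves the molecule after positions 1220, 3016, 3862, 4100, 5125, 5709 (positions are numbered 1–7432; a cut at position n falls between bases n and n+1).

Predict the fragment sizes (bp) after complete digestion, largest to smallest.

2943, 1796, 1025, 846, 584, 238 bp

Circular molecule, 6 cuts → 6 fragments:
  3016 − 1220 = 1796 bp
  3862 − 3016 = 846 bp
  4100 − 3862 = 238 bp
  5125 − 4100 = 1025 bp
  5709 − 5125 = 584 bp
  wrap: 7432 − 5709 + 1220 = 2943 bp
Sorted largest to smallest: 2943, 1796, 1025, 846, 584, 238 bp.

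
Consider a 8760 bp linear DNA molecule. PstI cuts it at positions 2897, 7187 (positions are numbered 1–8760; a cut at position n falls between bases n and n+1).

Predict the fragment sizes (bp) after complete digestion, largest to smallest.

4290, 2897, 1573 bp

Linear molecule, 2 cuts → 3 fragments:
  2897 − 0 = 2897 bp
  7187 − 2897 = 4290 bp
  8760 − 7187 = 1573 bp
Sorted largest to smallest: 4290, 2897, 1573 bp.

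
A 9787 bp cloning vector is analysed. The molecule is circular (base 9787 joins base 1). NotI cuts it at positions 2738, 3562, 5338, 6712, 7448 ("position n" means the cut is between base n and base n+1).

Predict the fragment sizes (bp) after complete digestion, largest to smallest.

Circular molecule, 5 cuts → 5 fragments:
  3562 − 2738 = 824 bp
  5338 − 3562 = 1776 bp
  6712 − 5338 = 1374 bp
  7448 − 6712 = 736 bp
  wrap: 9787 − 7448 + 2738 = 5077 bp
Sorted largest to smallest: 5077, 1776, 1374, 824, 736 bp.

5077, 1776, 1374, 824, 736 bp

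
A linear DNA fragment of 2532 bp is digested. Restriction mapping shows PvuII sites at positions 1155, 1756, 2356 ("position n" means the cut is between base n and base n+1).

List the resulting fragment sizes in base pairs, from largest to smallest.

Linear molecule, 3 cuts → 4 fragments:
  1155 − 0 = 1155 bp
  1756 − 1155 = 601 bp
  2356 − 1756 = 600 bp
  2532 − 2356 = 176 bp
Sorted largest to smallest: 1155, 601, 600, 176 bp.

1155, 601, 600, 176 bp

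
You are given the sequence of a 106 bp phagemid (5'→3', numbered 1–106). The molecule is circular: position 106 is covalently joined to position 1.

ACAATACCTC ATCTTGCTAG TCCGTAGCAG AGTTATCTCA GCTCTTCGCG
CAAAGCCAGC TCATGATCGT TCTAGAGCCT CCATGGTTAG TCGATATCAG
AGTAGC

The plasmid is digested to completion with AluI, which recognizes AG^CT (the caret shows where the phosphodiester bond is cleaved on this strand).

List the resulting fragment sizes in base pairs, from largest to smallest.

AluI sites (AGCT) start at positions 40, 58.
AluI cuts after base 2 of each site, so after positions 41, 59.
Circular molecule, 2 cuts → 2 fragments:
  42–59 → 18 bp
  60–106 then 1–41 → 47 + 41 = 88 bp
Sorted largest to smallest: 88, 18 bp.

88, 18 bp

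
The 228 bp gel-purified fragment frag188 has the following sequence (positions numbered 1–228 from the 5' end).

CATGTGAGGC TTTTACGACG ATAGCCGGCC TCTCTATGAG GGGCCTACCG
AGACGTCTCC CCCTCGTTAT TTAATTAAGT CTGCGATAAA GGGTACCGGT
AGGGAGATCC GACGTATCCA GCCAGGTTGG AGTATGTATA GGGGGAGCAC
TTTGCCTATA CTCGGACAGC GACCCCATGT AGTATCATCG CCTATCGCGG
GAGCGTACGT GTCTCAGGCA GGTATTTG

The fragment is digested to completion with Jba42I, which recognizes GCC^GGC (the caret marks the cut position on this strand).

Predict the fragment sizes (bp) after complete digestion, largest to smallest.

202, 26 bp

The Jba42I site (GCCGGC) starts at position 24.
Jba42I cuts after base 3 of each site, so after position 26.
Linear molecule, 1 cut → 2 fragments:
  1–26 → 26 bp
  27–228 → 202 bp
Sorted largest to smallest: 202, 26 bp.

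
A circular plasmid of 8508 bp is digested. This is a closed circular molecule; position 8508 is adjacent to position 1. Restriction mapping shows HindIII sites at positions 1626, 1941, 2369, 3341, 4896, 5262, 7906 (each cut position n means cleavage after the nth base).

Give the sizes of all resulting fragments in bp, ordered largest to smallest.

2644, 2228, 1555, 972, 428, 366, 315 bp

Circular molecule, 7 cuts → 7 fragments:
  1941 − 1626 = 315 bp
  2369 − 1941 = 428 bp
  3341 − 2369 = 972 bp
  4896 − 3341 = 1555 bp
  5262 − 4896 = 366 bp
  7906 − 5262 = 2644 bp
  wrap: 8508 − 7906 + 1626 = 2228 bp
Sorted largest to smallest: 2644, 2228, 1555, 972, 428, 366, 315 bp.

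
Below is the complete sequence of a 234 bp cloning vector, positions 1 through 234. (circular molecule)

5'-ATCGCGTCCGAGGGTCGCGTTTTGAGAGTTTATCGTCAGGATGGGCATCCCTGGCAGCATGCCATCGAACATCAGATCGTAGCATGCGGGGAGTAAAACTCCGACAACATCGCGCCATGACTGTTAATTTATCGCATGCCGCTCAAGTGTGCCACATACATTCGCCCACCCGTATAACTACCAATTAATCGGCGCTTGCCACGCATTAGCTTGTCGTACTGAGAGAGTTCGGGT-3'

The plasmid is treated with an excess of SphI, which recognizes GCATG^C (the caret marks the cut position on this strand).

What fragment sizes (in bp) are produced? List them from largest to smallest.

157, 52, 25 bp

SphI sites (GCATGC) start at positions 57, 82, 134.
SphI cuts after base 5 of each site (before the last base), so after positions 61, 86, 138.
Circular molecule, 3 cuts → 3 fragments:
  62–86 → 25 bp
  87–138 → 52 bp
  139–234 then 1–61 → 96 + 61 = 157 bp
Sorted largest to smallest: 157, 52, 25 bp.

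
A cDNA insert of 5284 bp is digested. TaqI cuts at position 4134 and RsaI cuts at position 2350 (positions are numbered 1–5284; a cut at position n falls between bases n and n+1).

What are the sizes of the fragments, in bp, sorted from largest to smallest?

Combined cut positions (sorted): 2350, 4134.
Linear molecule, 2 cuts → 3 fragments:
  2350 − 0 = 2350 bp
  4134 − 2350 = 1784 bp
  5284 − 4134 = 1150 bp
Sorted largest to smallest: 2350, 1784, 1150 bp.

2350, 1784, 1150 bp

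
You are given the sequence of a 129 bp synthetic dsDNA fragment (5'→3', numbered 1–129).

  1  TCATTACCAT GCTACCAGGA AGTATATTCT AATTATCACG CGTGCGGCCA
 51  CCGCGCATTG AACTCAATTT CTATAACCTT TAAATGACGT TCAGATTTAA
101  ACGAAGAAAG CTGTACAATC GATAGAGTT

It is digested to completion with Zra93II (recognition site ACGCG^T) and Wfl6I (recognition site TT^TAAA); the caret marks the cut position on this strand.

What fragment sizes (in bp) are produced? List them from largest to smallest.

The Zra93II site (ACGCGT) starts at position 38.
Zra93II cuts after base 5 of each site (before the last base), so after position 42.
Wfl6I sites (TTTAAA) start at positions 79, 96.
Wfl6I cuts after base 2 of each site, so after positions 80, 97.
Combined cut positions: 42, 80, 97.
Linear molecule, 3 cuts → 4 fragments:
  1–42 → 42 bp
  43–80 → 38 bp
  81–97 → 17 bp
  98–129 → 32 bp
Sorted largest to smallest: 42, 38, 32, 17 bp.

42, 38, 32, 17 bp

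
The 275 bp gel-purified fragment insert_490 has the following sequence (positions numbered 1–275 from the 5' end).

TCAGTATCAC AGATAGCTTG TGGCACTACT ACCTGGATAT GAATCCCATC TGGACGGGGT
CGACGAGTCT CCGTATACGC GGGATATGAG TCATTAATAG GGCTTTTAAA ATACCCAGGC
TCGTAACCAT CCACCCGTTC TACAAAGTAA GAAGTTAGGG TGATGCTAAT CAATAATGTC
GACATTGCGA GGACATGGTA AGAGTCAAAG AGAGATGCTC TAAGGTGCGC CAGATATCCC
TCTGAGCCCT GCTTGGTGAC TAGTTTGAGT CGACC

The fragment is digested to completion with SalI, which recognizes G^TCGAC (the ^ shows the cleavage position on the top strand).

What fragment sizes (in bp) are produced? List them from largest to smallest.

119, 91, 59, 6 bp

SalI sites (GTCGAC) start at positions 59, 178, 269.
SalI cuts after the first base of each site, so after positions 59, 178, 269.
Linear molecule, 3 cuts → 4 fragments:
  1–59 → 59 bp
  60–178 → 119 bp
  179–269 → 91 bp
  270–275 → 6 bp
Sorted largest to smallest: 119, 91, 59, 6 bp.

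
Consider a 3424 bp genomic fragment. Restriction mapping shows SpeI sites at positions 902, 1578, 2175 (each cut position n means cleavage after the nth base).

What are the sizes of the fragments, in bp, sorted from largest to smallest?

1249, 902, 676, 597 bp

Linear molecule, 3 cuts → 4 fragments:
  902 − 0 = 902 bp
  1578 − 902 = 676 bp
  2175 − 1578 = 597 bp
  3424 − 2175 = 1249 bp
Sorted largest to smallest: 1249, 902, 676, 597 bp.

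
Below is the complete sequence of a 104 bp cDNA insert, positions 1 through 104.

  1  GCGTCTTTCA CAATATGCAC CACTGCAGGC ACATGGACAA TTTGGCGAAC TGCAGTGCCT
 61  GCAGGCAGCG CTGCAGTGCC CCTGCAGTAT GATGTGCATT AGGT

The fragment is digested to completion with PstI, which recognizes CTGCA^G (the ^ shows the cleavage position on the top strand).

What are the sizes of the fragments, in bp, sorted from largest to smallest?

27, 27, 18, 12, 11, 9 bp

PstI sites (CTGCAG) start at positions 23, 50, 59, 71, 82.
PstI cuts after base 5 of each site (before the last base), so after positions 27, 54, 63, 75, 86.
Linear molecule, 5 cuts → 6 fragments:
  1–27 → 27 bp
  28–54 → 27 bp
  55–63 → 9 bp
  64–75 → 12 bp
  76–86 → 11 bp
  87–104 → 18 bp
Sorted largest to smallest: 27, 27, 18, 12, 11, 9 bp.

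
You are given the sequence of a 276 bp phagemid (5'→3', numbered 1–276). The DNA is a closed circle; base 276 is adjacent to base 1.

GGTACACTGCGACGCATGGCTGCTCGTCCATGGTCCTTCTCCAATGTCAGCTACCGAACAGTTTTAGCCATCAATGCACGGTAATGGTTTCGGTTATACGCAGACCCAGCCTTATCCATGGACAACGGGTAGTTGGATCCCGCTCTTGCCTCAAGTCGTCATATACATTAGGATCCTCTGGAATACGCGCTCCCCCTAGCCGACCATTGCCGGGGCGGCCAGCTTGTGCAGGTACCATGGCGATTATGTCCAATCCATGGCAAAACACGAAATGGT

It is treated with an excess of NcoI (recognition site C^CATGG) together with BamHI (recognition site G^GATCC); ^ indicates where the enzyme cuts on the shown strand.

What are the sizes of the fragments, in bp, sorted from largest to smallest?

88, 64, 49, 36, 20, 19 bp

NcoI sites (CCATGG) start at positions 28, 116, 235, 255.
NcoI cuts after the first base of each site, so after positions 28, 116, 235, 255.
BamHI sites (GGATCC) start at positions 135, 171.
BamHI cuts after the first base of each site, so after positions 135, 171.
Combined cut positions: 28, 116, 135, 171, 235, 255.
Circular molecule, 6 cuts → 6 fragments:
  29–116 → 88 bp
  117–135 → 19 bp
  136–171 → 36 bp
  172–235 → 64 bp
  236–255 → 20 bp
  256–276 then 1–28 → 21 + 28 = 49 bp
Sorted largest to smallest: 88, 64, 49, 36, 20, 19 bp.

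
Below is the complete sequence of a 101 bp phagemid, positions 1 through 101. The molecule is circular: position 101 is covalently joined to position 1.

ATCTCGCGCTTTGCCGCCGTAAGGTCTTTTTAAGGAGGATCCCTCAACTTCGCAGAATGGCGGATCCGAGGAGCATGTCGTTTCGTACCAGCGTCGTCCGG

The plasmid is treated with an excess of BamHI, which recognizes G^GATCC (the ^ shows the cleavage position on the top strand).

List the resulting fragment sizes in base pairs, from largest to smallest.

BamHI sites (GGATCC) start at positions 37, 62.
BamHI cuts after the first base of each site, so after positions 37, 62.
Circular molecule, 2 cuts → 2 fragments:
  38–62 → 25 bp
  63–101 then 1–37 → 39 + 37 = 76 bp
Sorted largest to smallest: 76, 25 bp.

76, 25 bp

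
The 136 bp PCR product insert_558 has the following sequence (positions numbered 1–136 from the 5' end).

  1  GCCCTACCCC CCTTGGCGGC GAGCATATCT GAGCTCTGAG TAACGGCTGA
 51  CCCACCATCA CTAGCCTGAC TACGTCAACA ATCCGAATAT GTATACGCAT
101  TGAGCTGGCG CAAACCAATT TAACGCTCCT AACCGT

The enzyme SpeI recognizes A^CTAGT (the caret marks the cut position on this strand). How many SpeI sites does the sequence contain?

0

No occurrence of ACTAGT is present in the sequence.
SpeI does not cut: 0 sites.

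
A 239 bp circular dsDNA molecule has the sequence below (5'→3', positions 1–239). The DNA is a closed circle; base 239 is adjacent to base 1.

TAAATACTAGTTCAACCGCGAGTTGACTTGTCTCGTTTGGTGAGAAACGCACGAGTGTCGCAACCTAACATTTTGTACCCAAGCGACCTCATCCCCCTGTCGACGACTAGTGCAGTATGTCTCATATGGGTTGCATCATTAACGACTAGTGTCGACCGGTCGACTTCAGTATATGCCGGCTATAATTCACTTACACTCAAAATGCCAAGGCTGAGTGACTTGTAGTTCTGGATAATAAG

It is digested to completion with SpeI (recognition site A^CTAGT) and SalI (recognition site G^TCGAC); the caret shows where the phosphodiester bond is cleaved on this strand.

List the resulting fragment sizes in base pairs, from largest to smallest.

93, 86, 39, 8, 7, 6 bp

SpeI sites (ACTAGT) start at positions 6, 106, 145.
SpeI cuts after the first base of each site, so after positions 6, 106, 145.
SalI sites (GTCGAC) start at positions 99, 151, 159.
SalI cuts after the first base of each site, so after positions 99, 151, 159.
Combined cut positions: 6, 99, 106, 145, 151, 159.
Circular molecule, 6 cuts → 6 fragments:
  7–99 → 93 bp
  100–106 → 7 bp
  107–145 → 39 bp
  146–151 → 6 bp
  152–159 → 8 bp
  160–239 then 1–6 → 80 + 6 = 86 bp
Sorted largest to smallest: 93, 86, 39, 8, 7, 6 bp.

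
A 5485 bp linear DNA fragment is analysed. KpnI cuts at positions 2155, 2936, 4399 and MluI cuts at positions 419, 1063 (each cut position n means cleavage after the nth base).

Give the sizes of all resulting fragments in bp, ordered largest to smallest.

Combined cut positions (sorted): 419, 1063, 2155, 2936, 4399.
Linear molecule, 5 cuts → 6 fragments:
  419 − 0 = 419 bp
  1063 − 419 = 644 bp
  2155 − 1063 = 1092 bp
  2936 − 2155 = 781 bp
  4399 − 2936 = 1463 bp
  5485 − 4399 = 1086 bp
Sorted largest to smallest: 1463, 1092, 1086, 781, 644, 419 bp.

1463, 1092, 1086, 781, 644, 419 bp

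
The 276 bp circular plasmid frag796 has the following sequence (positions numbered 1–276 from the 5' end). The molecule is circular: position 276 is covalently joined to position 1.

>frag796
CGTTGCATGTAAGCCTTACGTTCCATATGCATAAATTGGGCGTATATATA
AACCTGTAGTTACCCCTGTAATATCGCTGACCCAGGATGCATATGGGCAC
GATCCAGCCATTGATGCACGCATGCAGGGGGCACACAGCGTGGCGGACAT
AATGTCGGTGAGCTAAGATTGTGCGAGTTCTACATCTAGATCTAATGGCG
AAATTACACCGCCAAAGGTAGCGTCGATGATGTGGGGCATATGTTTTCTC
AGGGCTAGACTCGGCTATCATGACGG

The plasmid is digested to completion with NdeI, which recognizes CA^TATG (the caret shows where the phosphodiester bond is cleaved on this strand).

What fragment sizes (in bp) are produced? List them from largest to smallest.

NdeI sites (CATATG) start at positions 24, 90, 238.
NdeI cuts after base 2 of each site, so after positions 25, 91, 239.
Circular molecule, 3 cuts → 3 fragments:
  26–91 → 66 bp
  92–239 → 148 bp
  240–276 then 1–25 → 37 + 25 = 62 bp
Sorted largest to smallest: 148, 66, 62 bp.

148, 66, 62 bp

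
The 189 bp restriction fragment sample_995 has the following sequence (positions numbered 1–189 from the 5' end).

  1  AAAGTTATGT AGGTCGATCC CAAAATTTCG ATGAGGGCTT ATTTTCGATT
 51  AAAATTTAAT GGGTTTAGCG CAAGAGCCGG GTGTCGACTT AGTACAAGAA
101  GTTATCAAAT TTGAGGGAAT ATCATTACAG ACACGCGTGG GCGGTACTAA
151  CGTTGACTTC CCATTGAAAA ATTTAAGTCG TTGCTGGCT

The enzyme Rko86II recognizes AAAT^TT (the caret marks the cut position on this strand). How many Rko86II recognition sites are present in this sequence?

4

AAATTT occurs starting at positions 23, 52, 107, 169.
Rko86II cuts at 4 sites.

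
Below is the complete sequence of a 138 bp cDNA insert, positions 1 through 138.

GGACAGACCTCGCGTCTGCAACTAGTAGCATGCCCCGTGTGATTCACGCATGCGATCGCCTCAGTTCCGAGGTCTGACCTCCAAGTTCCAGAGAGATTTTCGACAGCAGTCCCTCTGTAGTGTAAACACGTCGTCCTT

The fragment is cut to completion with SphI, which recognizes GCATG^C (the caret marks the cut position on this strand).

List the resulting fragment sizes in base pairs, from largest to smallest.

SphI sites (GCATGC) start at positions 28, 48.
SphI cuts after base 5 of each site (before the last base), so after positions 32, 52.
Linear molecule, 2 cuts → 3 fragments:
  1–32 → 32 bp
  33–52 → 20 bp
  53–138 → 86 bp
Sorted largest to smallest: 86, 32, 20 bp.

86, 32, 20 bp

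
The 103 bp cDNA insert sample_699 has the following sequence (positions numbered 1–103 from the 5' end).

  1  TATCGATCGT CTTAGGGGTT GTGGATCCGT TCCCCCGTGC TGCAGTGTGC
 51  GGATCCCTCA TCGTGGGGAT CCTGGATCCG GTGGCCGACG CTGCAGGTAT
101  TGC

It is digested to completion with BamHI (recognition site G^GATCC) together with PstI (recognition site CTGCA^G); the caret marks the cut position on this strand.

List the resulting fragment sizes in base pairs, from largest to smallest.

23, 21, 21, 16, 8, 7, 7 bp

BamHI sites (GGATCC) start at positions 23, 51, 67, 74.
BamHI cuts after the first base of each site, so after positions 23, 51, 67, 74.
PstI sites (CTGCAG) start at positions 40, 91.
PstI cuts after base 5 of each site (before the last base), so after positions 44, 95.
Combined cut positions: 23, 44, 51, 67, 74, 95.
Linear molecule, 6 cuts → 7 fragments:
  1–23 → 23 bp
  24–44 → 21 bp
  45–51 → 7 bp
  52–67 → 16 bp
  68–74 → 7 bp
  75–95 → 21 bp
  96–103 → 8 bp
Sorted largest to smallest: 23, 21, 21, 16, 8, 7, 7 bp.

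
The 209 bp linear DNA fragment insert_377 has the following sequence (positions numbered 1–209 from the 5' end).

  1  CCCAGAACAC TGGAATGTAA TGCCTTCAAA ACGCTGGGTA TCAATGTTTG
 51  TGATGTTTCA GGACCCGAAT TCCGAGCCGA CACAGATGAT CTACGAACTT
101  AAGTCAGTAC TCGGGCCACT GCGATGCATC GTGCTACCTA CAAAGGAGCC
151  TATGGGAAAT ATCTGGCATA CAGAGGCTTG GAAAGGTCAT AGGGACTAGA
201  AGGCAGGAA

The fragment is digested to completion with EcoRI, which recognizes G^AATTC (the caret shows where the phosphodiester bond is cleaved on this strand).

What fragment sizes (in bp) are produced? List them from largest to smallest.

142, 67 bp

The EcoRI site (GAATTC) starts at position 67.
EcoRI cuts after the first base of each site, so after position 67.
Linear molecule, 1 cut → 2 fragments:
  1–67 → 67 bp
  68–209 → 142 bp
Sorted largest to smallest: 142, 67 bp.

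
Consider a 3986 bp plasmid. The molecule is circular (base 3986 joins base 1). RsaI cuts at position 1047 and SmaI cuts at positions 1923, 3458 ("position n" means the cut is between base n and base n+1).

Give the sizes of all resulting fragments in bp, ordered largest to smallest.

Combined cut positions (sorted): 1047, 1923, 3458.
Circular molecule, 3 cuts → 3 fragments:
  1923 − 1047 = 876 bp
  3458 − 1923 = 1535 bp
  wrap: 3986 − 3458 + 1047 = 1575 bp
Sorted largest to smallest: 1575, 1535, 876 bp.

1575, 1535, 876 bp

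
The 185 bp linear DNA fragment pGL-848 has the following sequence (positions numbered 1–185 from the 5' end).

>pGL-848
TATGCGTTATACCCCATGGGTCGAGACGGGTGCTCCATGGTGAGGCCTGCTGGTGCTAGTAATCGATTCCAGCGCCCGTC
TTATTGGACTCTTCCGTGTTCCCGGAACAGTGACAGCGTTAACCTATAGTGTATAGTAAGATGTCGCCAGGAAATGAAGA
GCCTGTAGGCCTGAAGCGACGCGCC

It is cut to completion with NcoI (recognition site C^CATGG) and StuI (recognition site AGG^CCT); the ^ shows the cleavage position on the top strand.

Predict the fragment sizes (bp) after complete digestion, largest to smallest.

124, 21, 16, 14, 10 bp

NcoI sites (CCATGG) start at positions 14, 35.
NcoI cuts after the first base of each site, so after positions 14, 35.
StuI sites (AGGCCT) start at positions 43, 167.
StuI cuts after base 3 of each site, so after positions 45, 169.
Combined cut positions: 14, 35, 45, 169.
Linear molecule, 4 cuts → 5 fragments:
  1–14 → 14 bp
  15–35 → 21 bp
  36–45 → 10 bp
  46–169 → 124 bp
  170–185 → 16 bp
Sorted largest to smallest: 124, 21, 16, 14, 10 bp.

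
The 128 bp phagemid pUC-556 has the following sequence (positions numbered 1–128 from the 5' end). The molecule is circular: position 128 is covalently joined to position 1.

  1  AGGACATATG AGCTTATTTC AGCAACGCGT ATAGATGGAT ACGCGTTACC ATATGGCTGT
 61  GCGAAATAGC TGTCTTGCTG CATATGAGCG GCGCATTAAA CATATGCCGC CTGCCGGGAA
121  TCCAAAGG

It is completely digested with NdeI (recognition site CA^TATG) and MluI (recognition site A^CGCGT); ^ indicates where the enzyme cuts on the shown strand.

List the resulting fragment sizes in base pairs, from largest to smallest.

32, 31, 20, 19, 16, 10 bp

NdeI sites (CATATG) start at positions 5, 50, 81, 101.
NdeI cuts after base 2 of each site, so after positions 6, 51, 82, 102.
MluI sites (ACGCGT) start at positions 25, 41.
MluI cuts after the first base of each site, so after positions 25, 41.
Combined cut positions: 6, 25, 41, 51, 82, 102.
Circular molecule, 6 cuts → 6 fragments:
  7–25 → 19 bp
  26–41 → 16 bp
  42–51 → 10 bp
  52–82 → 31 bp
  83–102 → 20 bp
  103–128 then 1–6 → 26 + 6 = 32 bp
Sorted largest to smallest: 32, 31, 20, 19, 16, 10 bp.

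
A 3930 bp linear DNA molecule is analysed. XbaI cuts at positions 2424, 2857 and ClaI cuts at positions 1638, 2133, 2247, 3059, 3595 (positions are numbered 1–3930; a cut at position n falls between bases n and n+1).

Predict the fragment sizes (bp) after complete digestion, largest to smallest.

1638, 536, 495, 433, 335, 202, 177, 114 bp

Combined cut positions (sorted): 1638, 2133, 2247, 2424, 2857, 3059, 3595.
Linear molecule, 7 cuts → 8 fragments:
  1638 − 0 = 1638 bp
  2133 − 1638 = 495 bp
  2247 − 2133 = 114 bp
  2424 − 2247 = 177 bp
  2857 − 2424 = 433 bp
  3059 − 2857 = 202 bp
  3595 − 3059 = 536 bp
  3930 − 3595 = 335 bp
Sorted largest to smallest: 1638, 536, 495, 433, 335, 202, 177, 114 bp.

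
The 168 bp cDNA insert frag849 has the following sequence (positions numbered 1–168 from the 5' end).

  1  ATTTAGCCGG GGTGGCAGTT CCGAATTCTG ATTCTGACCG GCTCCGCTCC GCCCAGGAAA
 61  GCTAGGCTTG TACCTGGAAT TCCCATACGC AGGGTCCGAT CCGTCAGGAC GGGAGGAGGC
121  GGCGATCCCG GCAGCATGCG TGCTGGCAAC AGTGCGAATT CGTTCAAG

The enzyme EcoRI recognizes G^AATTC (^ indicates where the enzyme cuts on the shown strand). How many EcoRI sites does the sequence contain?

3

GAATTC occurs starting at positions 23, 77, 156.
EcoRI cuts at 3 sites.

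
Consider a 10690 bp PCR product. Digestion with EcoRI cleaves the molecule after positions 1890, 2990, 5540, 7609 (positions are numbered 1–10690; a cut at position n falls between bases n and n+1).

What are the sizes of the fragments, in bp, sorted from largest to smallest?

Linear molecule, 4 cuts → 5 fragments:
  1890 − 0 = 1890 bp
  2990 − 1890 = 1100 bp
  5540 − 2990 = 2550 bp
  7609 − 5540 = 2069 bp
  10690 − 7609 = 3081 bp
Sorted largest to smallest: 3081, 2550, 2069, 1890, 1100 bp.

3081, 2550, 2069, 1890, 1100 bp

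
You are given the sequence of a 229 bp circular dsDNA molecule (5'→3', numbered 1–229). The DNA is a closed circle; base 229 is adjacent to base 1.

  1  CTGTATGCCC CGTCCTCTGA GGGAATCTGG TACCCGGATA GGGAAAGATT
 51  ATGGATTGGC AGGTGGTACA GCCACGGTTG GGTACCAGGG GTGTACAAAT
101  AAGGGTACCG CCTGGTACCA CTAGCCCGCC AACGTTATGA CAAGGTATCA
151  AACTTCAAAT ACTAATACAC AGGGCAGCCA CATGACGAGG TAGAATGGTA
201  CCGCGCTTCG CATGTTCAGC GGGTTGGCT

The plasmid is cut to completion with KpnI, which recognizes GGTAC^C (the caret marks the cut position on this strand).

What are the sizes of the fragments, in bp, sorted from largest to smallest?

KpnI sites (GGTACC) start at positions 29, 81, 104, 114, 197.
KpnI cuts after base 5 of each site (before the last base), so after positions 33, 85, 108, 118, 201.
Circular molecule, 5 cuts → 5 fragments:
  34–85 → 52 bp
  86–108 → 23 bp
  109–118 → 10 bp
  119–201 → 83 bp
  202–229 then 1–33 → 28 + 33 = 61 bp
Sorted largest to smallest: 83, 61, 52, 23, 10 bp.

83, 61, 52, 23, 10 bp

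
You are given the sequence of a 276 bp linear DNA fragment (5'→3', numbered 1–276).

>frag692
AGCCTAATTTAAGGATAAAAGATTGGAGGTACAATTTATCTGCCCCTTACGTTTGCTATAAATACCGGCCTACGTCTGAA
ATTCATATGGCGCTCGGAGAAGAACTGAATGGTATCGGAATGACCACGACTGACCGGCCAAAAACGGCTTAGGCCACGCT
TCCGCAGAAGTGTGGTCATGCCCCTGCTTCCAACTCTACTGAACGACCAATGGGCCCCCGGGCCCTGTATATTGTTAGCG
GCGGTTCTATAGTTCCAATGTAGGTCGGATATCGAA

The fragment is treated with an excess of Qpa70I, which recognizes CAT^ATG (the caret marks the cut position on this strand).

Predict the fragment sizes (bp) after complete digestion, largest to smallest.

The Qpa70I site (CATATG) starts at position 84.
Qpa70I cuts after base 3 of each site, so after position 86.
Linear molecule, 1 cut → 2 fragments:
  1–86 → 86 bp
  87–276 → 190 bp
Sorted largest to smallest: 190, 86 bp.

190, 86 bp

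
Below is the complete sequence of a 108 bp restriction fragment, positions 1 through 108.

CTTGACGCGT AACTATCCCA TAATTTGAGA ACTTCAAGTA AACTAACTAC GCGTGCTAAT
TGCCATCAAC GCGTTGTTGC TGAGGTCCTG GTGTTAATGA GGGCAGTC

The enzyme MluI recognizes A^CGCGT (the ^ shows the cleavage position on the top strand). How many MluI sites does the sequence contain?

ACGCGT occurs starting at positions 5, 49, 69.
MluI cuts at 3 sites.

3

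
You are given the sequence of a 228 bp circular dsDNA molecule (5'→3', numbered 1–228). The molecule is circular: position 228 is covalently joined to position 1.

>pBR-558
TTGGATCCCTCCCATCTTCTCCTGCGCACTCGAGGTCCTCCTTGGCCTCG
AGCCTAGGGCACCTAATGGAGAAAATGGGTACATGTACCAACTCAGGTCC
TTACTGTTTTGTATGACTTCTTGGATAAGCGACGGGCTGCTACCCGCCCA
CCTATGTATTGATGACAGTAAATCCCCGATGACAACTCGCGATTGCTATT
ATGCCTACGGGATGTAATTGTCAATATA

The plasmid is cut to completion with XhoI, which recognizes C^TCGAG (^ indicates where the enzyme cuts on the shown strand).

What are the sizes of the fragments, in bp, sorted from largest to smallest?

XhoI sites (CTCGAG) start at positions 29, 47.
XhoI cuts after the first base of each site, so after positions 29, 47.
Circular molecule, 2 cuts → 2 fragments:
  30–47 → 18 bp
  48–228 then 1–29 → 181 + 29 = 210 bp
Sorted largest to smallest: 210, 18 bp.

210, 18 bp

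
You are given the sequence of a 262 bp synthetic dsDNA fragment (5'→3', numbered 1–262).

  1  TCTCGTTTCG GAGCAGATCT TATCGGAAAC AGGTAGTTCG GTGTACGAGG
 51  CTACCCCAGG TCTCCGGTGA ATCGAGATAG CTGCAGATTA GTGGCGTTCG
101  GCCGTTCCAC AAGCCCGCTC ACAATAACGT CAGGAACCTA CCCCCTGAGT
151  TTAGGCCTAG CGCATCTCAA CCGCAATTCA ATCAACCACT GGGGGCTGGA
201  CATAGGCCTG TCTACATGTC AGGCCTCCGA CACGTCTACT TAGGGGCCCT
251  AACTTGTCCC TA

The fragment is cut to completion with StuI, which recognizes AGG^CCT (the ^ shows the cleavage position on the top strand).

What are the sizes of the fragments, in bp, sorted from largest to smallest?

155, 51, 39, 17 bp

StuI sites (AGGCCT) start at positions 153, 204, 221.
StuI cuts after base 3 of each site, so after positions 155, 206, 223.
Linear molecule, 3 cuts → 4 fragments:
  1–155 → 155 bp
  156–206 → 51 bp
  207–223 → 17 bp
  224–262 → 39 bp
Sorted largest to smallest: 155, 51, 39, 17 bp.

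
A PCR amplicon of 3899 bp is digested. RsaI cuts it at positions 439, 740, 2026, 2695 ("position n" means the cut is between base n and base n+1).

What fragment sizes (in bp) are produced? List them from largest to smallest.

1286, 1204, 669, 439, 301 bp

Linear molecule, 4 cuts → 5 fragments:
  439 − 0 = 439 bp
  740 − 439 = 301 bp
  2026 − 740 = 1286 bp
  2695 − 2026 = 669 bp
  3899 − 2695 = 1204 bp
Sorted largest to smallest: 1286, 1204, 669, 439, 301 bp.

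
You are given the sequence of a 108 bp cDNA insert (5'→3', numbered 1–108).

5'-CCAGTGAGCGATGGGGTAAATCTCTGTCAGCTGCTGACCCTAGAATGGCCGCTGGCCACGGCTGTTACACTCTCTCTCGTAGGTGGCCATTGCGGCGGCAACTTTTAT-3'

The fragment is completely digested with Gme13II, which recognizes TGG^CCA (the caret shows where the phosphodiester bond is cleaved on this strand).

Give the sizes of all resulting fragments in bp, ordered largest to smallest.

Gme13II sites (TGGCCA) start at positions 53, 84.
Gme13II cuts after base 3 of each site, so after positions 55, 86.
Linear molecule, 2 cuts → 3 fragments:
  1–55 → 55 bp
  56–86 → 31 bp
  87–108 → 22 bp
Sorted largest to smallest: 55, 31, 22 bp.

55, 31, 22 bp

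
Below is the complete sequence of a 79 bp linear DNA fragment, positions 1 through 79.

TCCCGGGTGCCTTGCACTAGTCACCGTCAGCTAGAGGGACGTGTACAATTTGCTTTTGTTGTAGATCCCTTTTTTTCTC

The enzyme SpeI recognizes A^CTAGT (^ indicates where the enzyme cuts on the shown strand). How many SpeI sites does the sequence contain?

1

ACTAGT occurs starting at position 16.
SpeI cuts at 1 site.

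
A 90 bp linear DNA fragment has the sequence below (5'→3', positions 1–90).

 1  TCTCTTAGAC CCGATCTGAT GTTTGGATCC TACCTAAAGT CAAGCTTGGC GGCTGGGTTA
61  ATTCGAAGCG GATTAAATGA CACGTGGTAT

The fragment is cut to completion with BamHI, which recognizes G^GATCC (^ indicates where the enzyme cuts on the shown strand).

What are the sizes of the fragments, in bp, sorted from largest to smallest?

65, 25 bp

The BamHI site (GGATCC) starts at position 25.
BamHI cuts after the first base of each site, so after position 25.
Linear molecule, 1 cut → 2 fragments:
  1–25 → 25 bp
  26–90 → 65 bp
Sorted largest to smallest: 65, 25 bp.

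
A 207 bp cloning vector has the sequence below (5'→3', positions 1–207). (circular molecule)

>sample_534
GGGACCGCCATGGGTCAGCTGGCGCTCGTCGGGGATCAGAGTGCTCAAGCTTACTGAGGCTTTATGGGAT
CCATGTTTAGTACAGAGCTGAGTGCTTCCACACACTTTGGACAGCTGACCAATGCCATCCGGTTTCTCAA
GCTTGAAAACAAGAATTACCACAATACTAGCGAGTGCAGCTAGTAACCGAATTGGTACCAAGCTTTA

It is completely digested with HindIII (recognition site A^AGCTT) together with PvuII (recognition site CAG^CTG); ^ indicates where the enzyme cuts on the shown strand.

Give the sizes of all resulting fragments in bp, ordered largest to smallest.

HindIII sites (AAGCTT) start at positions 47, 139, 200.
HindIII cuts after the first base of each site, so after positions 47, 139, 200.
PvuII sites (CAGCTG) start at positions 16, 112.
PvuII cuts after base 3 of each site, so after positions 18, 114.
Combined cut positions: 18, 47, 114, 139, 200.
Circular molecule, 5 cuts → 5 fragments:
  19–47 → 29 bp
  48–114 → 67 bp
  115–139 → 25 bp
  140–200 → 61 bp
  201–207 then 1–18 → 7 + 18 = 25 bp
Sorted largest to smallest: 67, 61, 29, 25, 25 bp.

67, 61, 29, 25, 25 bp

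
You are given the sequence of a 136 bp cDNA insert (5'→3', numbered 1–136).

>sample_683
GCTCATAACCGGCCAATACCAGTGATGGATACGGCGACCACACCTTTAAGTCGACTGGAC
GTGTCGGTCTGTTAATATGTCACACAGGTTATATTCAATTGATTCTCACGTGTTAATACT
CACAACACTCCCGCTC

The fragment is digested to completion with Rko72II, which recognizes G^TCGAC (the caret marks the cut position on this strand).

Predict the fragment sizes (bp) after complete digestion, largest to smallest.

86, 50 bp

The Rko72II site (GTCGAC) starts at position 50.
Rko72II cuts after the first base of each site, so after position 50.
Linear molecule, 1 cut → 2 fragments:
  1–50 → 50 bp
  51–136 → 86 bp
Sorted largest to smallest: 86, 50 bp.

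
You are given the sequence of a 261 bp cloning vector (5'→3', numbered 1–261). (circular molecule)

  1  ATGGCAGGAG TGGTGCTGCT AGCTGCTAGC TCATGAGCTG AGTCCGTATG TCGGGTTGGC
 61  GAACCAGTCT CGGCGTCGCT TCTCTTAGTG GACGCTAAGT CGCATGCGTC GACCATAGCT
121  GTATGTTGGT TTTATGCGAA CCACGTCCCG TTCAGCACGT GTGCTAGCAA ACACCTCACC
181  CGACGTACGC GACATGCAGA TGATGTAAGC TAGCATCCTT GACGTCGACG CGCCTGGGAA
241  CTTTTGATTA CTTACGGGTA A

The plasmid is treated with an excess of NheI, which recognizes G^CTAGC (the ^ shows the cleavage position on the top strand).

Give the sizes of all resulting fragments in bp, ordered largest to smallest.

138, 70, 46, 7 bp

NheI sites (GCTAGC) start at positions 18, 25, 163, 209.
NheI cuts after the first base of each site, so after positions 18, 25, 163, 209.
Circular molecule, 4 cuts → 4 fragments:
  19–25 → 7 bp
  26–163 → 138 bp
  164–209 → 46 bp
  210–261 then 1–18 → 52 + 18 = 70 bp
Sorted largest to smallest: 138, 70, 46, 7 bp.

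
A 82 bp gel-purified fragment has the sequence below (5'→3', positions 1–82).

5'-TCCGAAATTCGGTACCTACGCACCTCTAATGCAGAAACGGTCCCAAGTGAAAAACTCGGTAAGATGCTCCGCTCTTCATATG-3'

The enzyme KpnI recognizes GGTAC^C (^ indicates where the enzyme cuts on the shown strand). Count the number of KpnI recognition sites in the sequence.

1

GGTACC occurs starting at position 11.
KpnI cuts at 1 site.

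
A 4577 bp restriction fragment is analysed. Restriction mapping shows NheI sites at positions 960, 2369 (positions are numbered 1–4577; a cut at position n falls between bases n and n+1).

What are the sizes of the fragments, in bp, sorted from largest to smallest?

2208, 1409, 960 bp

Linear molecule, 2 cuts → 3 fragments:
  960 − 0 = 960 bp
  2369 − 960 = 1409 bp
  4577 − 2369 = 2208 bp
Sorted largest to smallest: 2208, 1409, 960 bp.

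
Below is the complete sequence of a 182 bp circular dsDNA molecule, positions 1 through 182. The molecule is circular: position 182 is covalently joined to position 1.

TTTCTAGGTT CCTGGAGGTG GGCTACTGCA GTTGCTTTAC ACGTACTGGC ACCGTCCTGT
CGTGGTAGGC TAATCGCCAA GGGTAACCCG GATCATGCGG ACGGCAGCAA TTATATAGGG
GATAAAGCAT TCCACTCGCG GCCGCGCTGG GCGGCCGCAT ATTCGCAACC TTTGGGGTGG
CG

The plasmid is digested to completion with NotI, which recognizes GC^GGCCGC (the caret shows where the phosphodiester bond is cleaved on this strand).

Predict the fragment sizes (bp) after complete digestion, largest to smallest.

169, 13 bp

NotI sites (GCGGCCGC) start at positions 138, 151.
NotI cuts after base 2 of each site, so after positions 139, 152.
Circular molecule, 2 cuts → 2 fragments:
  140–152 → 13 bp
  153–182 then 1–139 → 30 + 139 = 169 bp
Sorted largest to smallest: 169, 13 bp.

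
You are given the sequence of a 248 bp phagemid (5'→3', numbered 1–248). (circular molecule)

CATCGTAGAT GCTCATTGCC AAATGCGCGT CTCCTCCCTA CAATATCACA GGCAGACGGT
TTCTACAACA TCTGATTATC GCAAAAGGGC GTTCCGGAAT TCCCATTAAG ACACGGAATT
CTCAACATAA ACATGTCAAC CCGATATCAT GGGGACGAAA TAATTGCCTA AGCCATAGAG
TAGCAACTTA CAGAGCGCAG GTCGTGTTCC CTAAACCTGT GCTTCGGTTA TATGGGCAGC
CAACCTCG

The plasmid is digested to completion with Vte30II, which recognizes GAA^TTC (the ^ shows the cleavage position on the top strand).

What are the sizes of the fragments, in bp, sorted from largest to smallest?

229, 19 bp

Vte30II sites (GAATTC) start at positions 97, 116.
Vte30II cuts after base 3 of each site, so after positions 99, 118.
Circular molecule, 2 cuts → 2 fragments:
  100–118 → 19 bp
  119–248 then 1–99 → 130 + 99 = 229 bp
Sorted largest to smallest: 229, 19 bp.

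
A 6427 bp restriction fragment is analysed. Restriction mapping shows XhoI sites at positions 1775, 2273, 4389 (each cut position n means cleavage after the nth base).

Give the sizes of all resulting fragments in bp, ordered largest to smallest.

2116, 2038, 1775, 498 bp

Linear molecule, 3 cuts → 4 fragments:
  1775 − 0 = 1775 bp
  2273 − 1775 = 498 bp
  4389 − 2273 = 2116 bp
  6427 − 4389 = 2038 bp
Sorted largest to smallest: 2116, 2038, 1775, 498 bp.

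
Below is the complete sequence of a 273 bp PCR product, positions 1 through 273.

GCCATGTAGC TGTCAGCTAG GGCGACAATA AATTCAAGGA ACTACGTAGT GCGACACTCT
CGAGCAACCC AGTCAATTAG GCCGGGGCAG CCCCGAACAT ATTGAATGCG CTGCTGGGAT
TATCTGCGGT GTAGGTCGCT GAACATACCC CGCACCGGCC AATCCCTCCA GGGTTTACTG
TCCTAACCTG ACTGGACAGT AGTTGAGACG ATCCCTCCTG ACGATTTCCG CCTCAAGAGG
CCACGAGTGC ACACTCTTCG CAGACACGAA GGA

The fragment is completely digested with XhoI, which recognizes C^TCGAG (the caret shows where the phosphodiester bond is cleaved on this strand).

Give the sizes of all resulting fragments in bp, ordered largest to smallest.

214, 59 bp

The XhoI site (CTCGAG) starts at position 59.
XhoI cuts after the first base of each site, so after position 59.
Linear molecule, 1 cut → 2 fragments:
  1–59 → 59 bp
  60–273 → 214 bp
Sorted largest to smallest: 214, 59 bp.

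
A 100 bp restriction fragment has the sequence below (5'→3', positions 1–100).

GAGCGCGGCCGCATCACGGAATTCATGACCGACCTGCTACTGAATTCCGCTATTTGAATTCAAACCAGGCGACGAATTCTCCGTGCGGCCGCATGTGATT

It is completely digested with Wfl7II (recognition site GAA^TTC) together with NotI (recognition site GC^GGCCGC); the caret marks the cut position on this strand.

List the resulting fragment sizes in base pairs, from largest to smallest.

Wfl7II sites (GAATTC) start at positions 19, 42, 56, 74.
Wfl7II cuts after base 3 of each site, so after positions 21, 44, 58, 76.
NotI sites (GCGGCCGC) start at positions 5, 85.
NotI cuts after base 2 of each site, so after positions 6, 86.
Combined cut positions: 6, 21, 44, 58, 76, 86.
Linear molecule, 6 cuts → 7 fragments:
  1–6 → 6 bp
  7–21 → 15 bp
  22–44 → 23 bp
  45–58 → 14 bp
  59–76 → 18 bp
  77–86 → 10 bp
  87–100 → 14 bp
Sorted largest to smallest: 23, 18, 15, 14, 14, 10, 6 bp.

23, 18, 15, 14, 14, 10, 6 bp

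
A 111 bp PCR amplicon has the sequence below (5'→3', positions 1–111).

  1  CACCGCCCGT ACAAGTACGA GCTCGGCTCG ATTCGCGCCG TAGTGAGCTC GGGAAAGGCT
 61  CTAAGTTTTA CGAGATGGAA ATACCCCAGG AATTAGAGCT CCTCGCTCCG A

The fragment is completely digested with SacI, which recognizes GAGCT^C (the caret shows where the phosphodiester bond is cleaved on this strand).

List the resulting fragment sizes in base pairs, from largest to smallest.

51, 26, 23, 11 bp

SacI sites (GAGCTC) start at positions 19, 45, 96.
SacI cuts after base 5 of each site (before the last base), so after positions 23, 49, 100.
Linear molecule, 3 cuts → 4 fragments:
  1–23 → 23 bp
  24–49 → 26 bp
  50–100 → 51 bp
  101–111 → 11 bp
Sorted largest to smallest: 51, 26, 23, 11 bp.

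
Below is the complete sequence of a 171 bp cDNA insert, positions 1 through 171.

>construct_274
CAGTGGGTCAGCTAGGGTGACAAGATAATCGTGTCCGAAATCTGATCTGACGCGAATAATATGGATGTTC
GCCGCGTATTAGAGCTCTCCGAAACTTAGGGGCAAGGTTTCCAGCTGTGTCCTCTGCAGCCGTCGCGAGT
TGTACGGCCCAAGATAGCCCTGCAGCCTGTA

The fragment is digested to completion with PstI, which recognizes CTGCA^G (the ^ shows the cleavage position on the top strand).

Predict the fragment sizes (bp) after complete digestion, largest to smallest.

128, 36, 7 bp

PstI sites (CTGCAG) start at positions 124, 160.
PstI cuts after base 5 of each site (before the last base), so after positions 128, 164.
Linear molecule, 2 cuts → 3 fragments:
  1–128 → 128 bp
  129–164 → 36 bp
  165–171 → 7 bp
Sorted largest to smallest: 128, 36, 7 bp.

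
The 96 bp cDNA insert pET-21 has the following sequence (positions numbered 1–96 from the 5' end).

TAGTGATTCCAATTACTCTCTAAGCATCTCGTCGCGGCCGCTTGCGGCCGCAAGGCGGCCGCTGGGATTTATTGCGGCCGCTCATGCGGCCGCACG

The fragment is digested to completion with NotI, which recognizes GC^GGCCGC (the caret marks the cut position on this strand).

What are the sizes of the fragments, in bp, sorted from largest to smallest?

NotI sites (GCGGCCGC) start at positions 34, 44, 55, 74, 86.
NotI cuts after base 2 of each site, so after positions 35, 45, 56, 75, 87.
Linear molecule, 5 cuts → 6 fragments:
  1–35 → 35 bp
  36–45 → 10 bp
  46–56 → 11 bp
  57–75 → 19 bp
  76–87 → 12 bp
  88–96 → 9 bp
Sorted largest to smallest: 35, 19, 12, 11, 10, 9 bp.

35, 19, 12, 11, 10, 9 bp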